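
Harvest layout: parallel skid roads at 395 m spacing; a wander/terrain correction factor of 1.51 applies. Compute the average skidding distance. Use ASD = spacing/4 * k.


Formula: ASD = (spacing / 4) * correction
Uncorrected distance = spacing / 4 = 395 / 4 = 98.75 m
ASD = 98.75 * 1.51 = 149 m

149


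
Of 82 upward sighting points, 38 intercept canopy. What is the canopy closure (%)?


Formula: Canopy closure = covered points / total points * 100
Closure = 38 / 82 * 100
Closure = 0.4634 * 100 = 46.3%

46.3


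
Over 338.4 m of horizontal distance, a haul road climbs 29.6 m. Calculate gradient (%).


Formula: Gradient = rise / run * 100
Gradient = 29.6 / 338.4 * 100 = 8.7%

8.7


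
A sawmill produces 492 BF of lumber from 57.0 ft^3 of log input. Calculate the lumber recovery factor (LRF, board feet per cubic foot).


Formula: LRF = Lumber Output (BF) / Log Input (ft^3)
LRF = 492 BF / 57.0 ft^3
LRF = 8.63 BF/ft^3

8.63


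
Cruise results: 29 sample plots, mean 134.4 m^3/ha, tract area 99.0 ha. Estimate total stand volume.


Formula: Total Volume = Mean Volume per ha * Total Area
Total Volume = 134.4 m^3/ha * 99.0 ha
Total Volume = 13306 m^3

13306


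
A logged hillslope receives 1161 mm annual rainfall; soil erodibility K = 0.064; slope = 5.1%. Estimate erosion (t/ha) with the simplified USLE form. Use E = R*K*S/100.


Formula: E = R * K * S / 100  (simplified USLE)
R * K = 1161 * 0.064 = 74.304
E = 74.304 * 5.1 / 100 = 3.79 t/ha

3.79


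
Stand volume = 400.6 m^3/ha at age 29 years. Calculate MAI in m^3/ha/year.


Formula: MAI = Total Volume / Stand Age
MAI = 400.6 m^3/ha / 29 years
MAI = 13.81 m^3/ha/year

13.81


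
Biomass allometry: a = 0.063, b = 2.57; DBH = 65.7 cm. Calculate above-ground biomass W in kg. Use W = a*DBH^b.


Formula: W = a * DBH^b  (allometric power law)
DBH^b = 65.7^2.57 = 46896.7773
W = 0.063 * 46896.7773 = 2954.5 kg

2954.5


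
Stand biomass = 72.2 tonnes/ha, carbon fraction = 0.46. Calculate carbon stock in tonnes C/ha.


Formula: Carbon Stock = Biomass * Carbon Fraction
C = 72.2 t/ha * 0.46
C = 33.2 t C/ha

33.2


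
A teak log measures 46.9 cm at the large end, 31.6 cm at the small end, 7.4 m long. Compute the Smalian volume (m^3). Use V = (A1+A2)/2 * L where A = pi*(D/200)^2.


Smalian: V = (A1 + A2)/2 * L,  A = pi*(D/200)^2
A1 = pi*(46.9/200)^2 = 0.172757 m^2
A2 = pi*(31.6/200)^2 = 0.078427 m^2
V = (0.172757+0.078427)/2*7.4 = 0.9294 m^3

0.9294


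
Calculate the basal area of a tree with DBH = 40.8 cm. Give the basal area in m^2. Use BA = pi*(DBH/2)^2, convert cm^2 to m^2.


Formula: BA = pi * (DBH/2)^2 / 10000  (cm^2 to m^2)
Radius = DBH/2 = 40.8/2 = 20.4 cm
BA = pi * 20.4^2 / 10000
   = 1307.4052 cm^2 / 10000
   = 0.1307 m^2

0.1307


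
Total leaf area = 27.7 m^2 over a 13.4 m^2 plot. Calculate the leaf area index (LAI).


Formula: LAI = total leaf area / ground area  (dimensionless)
LAI = 27.7 m^2 / 13.4 m^2
LAI = 2.07

2.07


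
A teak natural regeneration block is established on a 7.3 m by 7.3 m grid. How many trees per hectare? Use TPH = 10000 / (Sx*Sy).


Formula: TPH = 10000 m^2/ha / (spacing_x * spacing_y)
Area per tree = 7.3 m * 7.3 m = 53.29 m^2
TPH = 10000 / 53.29 = 188 trees/ha

188


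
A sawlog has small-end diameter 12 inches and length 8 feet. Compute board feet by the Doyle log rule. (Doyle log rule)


Doyle: BF = (D - 4)^2 * L / 16
Adjusted diameter = 12 - 4 = 8 in
(D-4)^2 = 8^2 = 64
BF = 64 * 8 / 16 = 32 BF

32


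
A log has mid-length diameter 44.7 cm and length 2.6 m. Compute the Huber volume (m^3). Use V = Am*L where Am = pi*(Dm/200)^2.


Huber: V = Am * L,  Am = pi*(Dm/200)^2
Am = pi*(44.7/200)^2 = 0.15693 m^2
V = 0.15693*2.6 = 0.408 m^3

0.408


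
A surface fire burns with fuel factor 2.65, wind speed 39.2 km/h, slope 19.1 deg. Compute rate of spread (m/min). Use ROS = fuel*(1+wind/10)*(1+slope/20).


Formula: ROS = fuel * (1 + wind/10) * (1 + slope/20)
Wind factor = 1 + 39.2/10 = 4.92
Slope factor = 1 + 19.1/20 = 1.955
ROS = 2.65 * 4.92 * 1.955 = 25.49 m/min

25.49


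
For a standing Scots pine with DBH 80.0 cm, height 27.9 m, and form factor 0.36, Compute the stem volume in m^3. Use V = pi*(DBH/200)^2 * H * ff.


Formula: V = pi * (DBH/200)^2 * H * ff
Radius = DBH/200 = 80.0/200 = 0.4 m
Radius^2 = 0.4^2 = 0.16 m^2
V = pi * 0.16 * 27.9 * 0.36
V = 5.049 m^3

5.049


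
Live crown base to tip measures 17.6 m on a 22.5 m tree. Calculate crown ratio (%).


Formula: Crown Ratio = (Crown Length / Total Height) * 100
CR = (17.6 m / 22.5 m) * 100
CR = 0.7822 * 100 = 78.2%

78.2


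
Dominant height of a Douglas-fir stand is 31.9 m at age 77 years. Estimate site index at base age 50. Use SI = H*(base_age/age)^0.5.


Formula: SI = H_dom * (base_age / age)^0.5
Age ratio = 50 / 77 = 0.64935
sqrt(age_ratio) = 0.80582
SI = 31.9 * 0.80582 = 25.7 m

25.7


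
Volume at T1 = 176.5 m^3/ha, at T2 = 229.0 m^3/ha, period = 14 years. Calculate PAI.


Formula: PAI = (V_T2 - V_T1) / (T2 - T1)
Volume increment = 229.0 - 176.5 = 52.5 m^3/ha
PAI = 52.5 / 14 = 3.75 m^3/ha/year

3.75


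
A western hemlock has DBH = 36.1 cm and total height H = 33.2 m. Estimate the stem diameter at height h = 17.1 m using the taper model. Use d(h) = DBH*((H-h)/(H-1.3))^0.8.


Taper: d(h) = DBH * ((H - h) / (H - 1.3))^0.8
Numerator = H - h = 33.2 - 17.1 = 16.1 m
Denominator = H - 1.3 = 33.2 - 1.3 = 31.9 m
Ratio = 16.1 / 31.9 = 0.5047
d = 36.1 * 0.5047^0.8 = 20.9 cm

20.9


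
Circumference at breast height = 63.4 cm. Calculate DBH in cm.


Formula: DBH = C / pi
DBH = 63.4 / pi
pi = 3.14159...
DBH = 20.2 cm

20.2


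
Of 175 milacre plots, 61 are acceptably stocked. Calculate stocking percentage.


Formula: Stocking % = stocked plots / total plots * 100
Stocking = 61 / 175 * 100
Stocking = 0.3486 * 100 = 34.9%

34.9


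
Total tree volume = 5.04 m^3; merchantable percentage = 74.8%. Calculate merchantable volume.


Formula: MV = V_total * (merchantable_pct / 100)
Merchantable fraction = 74.8% / 100 = 0.748
MV = 5.04 m^3 * 0.748 = 3.77 m^3

3.77


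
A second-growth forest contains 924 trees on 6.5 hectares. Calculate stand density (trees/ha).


Formula: Stand Density = N_trees / Area_ha
Density = 924 trees / 6.5 ha
Density = 142 trees/ha

142


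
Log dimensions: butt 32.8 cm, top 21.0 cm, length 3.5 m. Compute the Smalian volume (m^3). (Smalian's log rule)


Smalian: V = (A1 + A2)/2 * L,  A = pi*(D/200)^2
A1 = pi*(32.8/200)^2 = 0.084496 m^2
A2 = pi*(21.0/200)^2 = 0.034636 m^2
V = (0.084496+0.034636)/2*3.5 = 0.2085 m^3

0.2085


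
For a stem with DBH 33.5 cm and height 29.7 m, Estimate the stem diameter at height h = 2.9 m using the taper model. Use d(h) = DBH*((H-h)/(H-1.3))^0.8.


Taper: d(h) = DBH * ((H - h) / (H - 1.3))^0.8
Numerator = H - h = 29.7 - 2.9 = 26.8 m
Denominator = H - 1.3 = 29.7 - 1.3 = 28.4 m
Ratio = 26.8 / 28.4 = 0.94366
d = 33.5 * 0.94366^0.8 = 32.0 cm

32.0


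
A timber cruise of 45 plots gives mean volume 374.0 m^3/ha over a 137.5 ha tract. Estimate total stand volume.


Formula: Total Volume = Mean Volume per ha * Total Area
Total Volume = 374.0 m^3/ha * 137.5 ha
Total Volume = 51425 m^3

51425


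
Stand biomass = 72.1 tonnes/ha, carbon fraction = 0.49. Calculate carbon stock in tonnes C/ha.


Formula: Carbon Stock = Biomass * Carbon Fraction
C = 72.1 t/ha * 0.49
C = 35.3 t C/ha

35.3


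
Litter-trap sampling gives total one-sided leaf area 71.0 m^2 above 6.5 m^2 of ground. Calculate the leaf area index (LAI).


Formula: LAI = total leaf area / ground area  (dimensionless)
LAI = 71.0 m^2 / 6.5 m^2
LAI = 10.92

10.92


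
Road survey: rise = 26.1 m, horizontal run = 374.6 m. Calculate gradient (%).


Formula: Gradient = rise / run * 100
Gradient = 26.1 / 374.6 * 100 = 7.0%

7.0


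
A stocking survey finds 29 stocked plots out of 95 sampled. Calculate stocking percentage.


Formula: Stocking % = stocked plots / total plots * 100
Stocking = 29 / 95 * 100
Stocking = 0.3053 * 100 = 30.5%

30.5


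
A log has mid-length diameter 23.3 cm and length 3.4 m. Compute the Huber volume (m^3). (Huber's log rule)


Huber: V = Am * L,  Am = pi*(Dm/200)^2
Am = pi*(23.3/200)^2 = 0.042638 m^2
V = 0.042638*3.4 = 0.145 m^3

0.145


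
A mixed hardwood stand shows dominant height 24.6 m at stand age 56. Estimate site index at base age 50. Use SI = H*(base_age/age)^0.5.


Formula: SI = H_dom * (base_age / age)^0.5
Age ratio = 50 / 56 = 0.89286
sqrt(age_ratio) = 0.94491
SI = 24.6 * 0.94491 = 23.2 m

23.2


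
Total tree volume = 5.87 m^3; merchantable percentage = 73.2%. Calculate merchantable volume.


Formula: MV = V_total * (merchantable_pct / 100)
Merchantable fraction = 73.2% / 100 = 0.732
MV = 5.87 m^3 * 0.732 = 4.297 m^3

4.297


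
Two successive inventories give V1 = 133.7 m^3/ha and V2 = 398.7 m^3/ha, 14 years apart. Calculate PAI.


Formula: PAI = (V_T2 - V_T1) / (T2 - T1)
Volume increment = 398.7 - 133.7 = 265.0 m^3/ha
PAI = 265.0 / 14 = 18.93 m^3/ha/year

18.93


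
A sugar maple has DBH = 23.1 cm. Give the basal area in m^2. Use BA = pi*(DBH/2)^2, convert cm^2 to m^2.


Formula: BA = pi * (DBH/2)^2 / 10000  (cm^2 to m^2)
Radius = DBH/2 = 23.1/2 = 11.55 cm
BA = pi * 11.55^2 / 10000
   = 419.0963 cm^2 / 10000
   = 0.0419 m^2

0.0419


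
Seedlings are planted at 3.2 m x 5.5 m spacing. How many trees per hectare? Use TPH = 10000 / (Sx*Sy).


Formula: TPH = 10000 m^2/ha / (spacing_x * spacing_y)
Area per tree = 3.2 m * 5.5 m = 17.6 m^2
TPH = 10000 / 17.6 = 568 trees/ha

568


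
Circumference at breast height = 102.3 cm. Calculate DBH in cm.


Formula: DBH = C / pi
DBH = 102.3 / pi
pi = 3.14159...
DBH = 32.6 cm

32.6


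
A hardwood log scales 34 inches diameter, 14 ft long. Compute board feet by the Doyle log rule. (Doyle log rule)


Doyle: BF = (D - 4)^2 * L / 16
Adjusted diameter = 34 - 4 = 30 in
(D-4)^2 = 30^2 = 900
BF = 900 * 14 / 16 = 788 BF

788


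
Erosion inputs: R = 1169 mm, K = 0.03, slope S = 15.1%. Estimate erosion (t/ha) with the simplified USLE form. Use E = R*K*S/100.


Formula: E = R * K * S / 100  (simplified USLE)
R * K = 1169 * 0.03 = 35.07
E = 35.07 * 15.1 / 100 = 5.3 t/ha

5.3


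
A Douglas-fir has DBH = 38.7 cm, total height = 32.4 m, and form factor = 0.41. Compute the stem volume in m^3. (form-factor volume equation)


Formula: V = pi * (DBH/200)^2 * H * ff
Radius = DBH/200 = 38.7/200 = 0.1935 m
Radius^2 = 0.1935^2 = 0.03744225 m^2
V = pi * 0.03744225 * 32.4 * 0.41
V = 1.563 m^3

1.563


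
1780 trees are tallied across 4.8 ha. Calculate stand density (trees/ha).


Formula: Stand Density = N_trees / Area_ha
Density = 1780 trees / 4.8 ha
Density = 371 trees/ha

371


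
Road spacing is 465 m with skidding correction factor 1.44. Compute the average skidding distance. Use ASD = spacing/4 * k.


Formula: ASD = (spacing / 4) * correction
Uncorrected distance = spacing / 4 = 465 / 4 = 116.25 m
ASD = 116.25 * 1.44 = 167 m

167


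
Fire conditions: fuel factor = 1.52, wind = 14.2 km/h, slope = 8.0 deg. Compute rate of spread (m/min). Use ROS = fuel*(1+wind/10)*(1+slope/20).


Formula: ROS = fuel * (1 + wind/10) * (1 + slope/20)
Wind factor = 1 + 14.2/10 = 2.42
Slope factor = 1 + 8.0/20 = 1.4
ROS = 1.52 * 2.42 * 1.4 = 5.15 m/min

5.15


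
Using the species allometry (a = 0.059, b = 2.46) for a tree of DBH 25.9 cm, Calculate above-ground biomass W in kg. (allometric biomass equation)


Formula: W = a * DBH^b  (allometric power law)
DBH^b = 25.9^2.46 = 2997.2117
W = 0.059 * 2997.2117 = 176.8 kg

176.8


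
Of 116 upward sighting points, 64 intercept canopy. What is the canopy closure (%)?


Formula: Canopy closure = covered points / total points * 100
Closure = 64 / 116 * 100
Closure = 0.5517 * 100 = 55.2%

55.2


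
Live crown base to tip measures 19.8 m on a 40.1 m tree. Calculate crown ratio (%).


Formula: Crown Ratio = (Crown Length / Total Height) * 100
CR = (19.8 m / 40.1 m) * 100
CR = 0.4938 * 100 = 49.4%

49.4


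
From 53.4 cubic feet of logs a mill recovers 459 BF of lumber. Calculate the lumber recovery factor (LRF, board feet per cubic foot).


Formula: LRF = Lumber Output (BF) / Log Input (ft^3)
LRF = 459 BF / 53.4 ft^3
LRF = 8.6 BF/ft^3

8.6


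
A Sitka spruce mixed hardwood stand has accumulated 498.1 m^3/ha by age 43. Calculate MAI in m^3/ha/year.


Formula: MAI = Total Volume / Stand Age
MAI = 498.1 m^3/ha / 43 years
MAI = 11.58 m^3/ha/year

11.58


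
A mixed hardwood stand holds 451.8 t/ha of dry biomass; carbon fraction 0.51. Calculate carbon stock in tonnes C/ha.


Formula: Carbon Stock = Biomass * Carbon Fraction
C = 451.8 t/ha * 0.51
C = 230.4 t C/ha

230.4


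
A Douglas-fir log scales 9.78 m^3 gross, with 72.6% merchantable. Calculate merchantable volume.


Formula: MV = V_total * (merchantable_pct / 100)
Merchantable fraction = 72.6% / 100 = 0.726
MV = 9.78 m^3 * 0.726 = 7.1 m^3

7.1


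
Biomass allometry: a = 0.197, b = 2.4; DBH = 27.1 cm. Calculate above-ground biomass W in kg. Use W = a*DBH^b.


Formula: W = a * DBH^b  (allometric power law)
DBH^b = 27.1^2.4 = 2748.6934
W = 0.197 * 2748.6934 = 541.5 kg

541.5


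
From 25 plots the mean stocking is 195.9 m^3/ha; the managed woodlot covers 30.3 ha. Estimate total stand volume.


Formula: Total Volume = Mean Volume per ha * Total Area
Total Volume = 195.9 m^3/ha * 30.3 ha
Total Volume = 5936 m^3

5936


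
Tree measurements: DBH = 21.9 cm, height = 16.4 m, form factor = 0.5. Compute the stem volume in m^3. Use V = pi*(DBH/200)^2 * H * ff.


Formula: V = pi * (DBH/200)^2 * H * ff
Radius = DBH/200 = 21.9/200 = 0.1095 m
Radius^2 = 0.1095^2 = 0.01199025 m^2
V = pi * 0.01199025 * 16.4 * 0.5
V = 0.309 m^3

0.309


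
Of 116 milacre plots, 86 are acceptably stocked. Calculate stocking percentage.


Formula: Stocking % = stocked plots / total plots * 100
Stocking = 86 / 116 * 100
Stocking = 0.7414 * 100 = 74.1%

74.1


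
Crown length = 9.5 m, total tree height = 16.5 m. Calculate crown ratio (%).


Formula: Crown Ratio = (Crown Length / Total Height) * 100
CR = (9.5 m / 16.5 m) * 100
CR = 0.5758 * 100 = 57.6%

57.6


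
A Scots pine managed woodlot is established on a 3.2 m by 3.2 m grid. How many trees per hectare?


Formula: TPH = 10000 m^2/ha / (spacing_x * spacing_y)
Area per tree = 3.2 m * 3.2 m = 10.24 m^2
TPH = 10000 / 10.24 = 977 trees/ha

977


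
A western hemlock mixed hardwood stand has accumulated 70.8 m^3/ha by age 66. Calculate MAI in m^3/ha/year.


Formula: MAI = Total Volume / Stand Age
MAI = 70.8 m^3/ha / 66 years
MAI = 1.07 m^3/ha/year

1.07


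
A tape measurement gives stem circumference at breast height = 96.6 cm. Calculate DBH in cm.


Formula: DBH = C / pi
DBH = 96.6 / pi
pi = 3.14159...
DBH = 30.7 cm

30.7


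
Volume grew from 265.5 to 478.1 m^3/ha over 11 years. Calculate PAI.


Formula: PAI = (V_T2 - V_T1) / (T2 - T1)
Volume increment = 478.1 - 265.5 = 212.6 m^3/ha
PAI = 212.6 / 11 = 19.33 m^3/ha/year

19.33


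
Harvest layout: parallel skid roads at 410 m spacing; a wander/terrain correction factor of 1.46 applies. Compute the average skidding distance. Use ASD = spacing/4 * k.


Formula: ASD = (spacing / 4) * correction
Uncorrected distance = spacing / 4 = 410 / 4 = 102.5 m
ASD = 102.5 * 1.46 = 150 m

150


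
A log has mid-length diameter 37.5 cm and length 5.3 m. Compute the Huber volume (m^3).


Huber: V = Am * L,  Am = pi*(Dm/200)^2
Am = pi*(37.5/200)^2 = 0.110447 m^2
V = 0.110447*5.3 = 0.5854 m^3

0.5854


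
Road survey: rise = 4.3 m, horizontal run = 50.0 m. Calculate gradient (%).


Formula: Gradient = rise / run * 100
Gradient = 4.3 / 50.0 * 100 = 8.6%

8.6


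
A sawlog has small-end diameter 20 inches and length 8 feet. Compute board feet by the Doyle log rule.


Doyle: BF = (D - 4)^2 * L / 16
Adjusted diameter = 20 - 4 = 16 in
(D-4)^2 = 16^2 = 256
BF = 256 * 8 / 16 = 128 BF

128


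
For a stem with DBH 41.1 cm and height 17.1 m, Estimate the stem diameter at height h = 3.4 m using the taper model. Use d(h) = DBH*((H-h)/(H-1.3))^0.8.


Taper: d(h) = DBH * ((H - h) / (H - 1.3))^0.8
Numerator = H - h = 17.1 - 3.4 = 13.7 m
Denominator = H - 1.3 = 17.1 - 1.3 = 15.8 m
Ratio = 13.7 / 15.8 = 0.86709
d = 41.1 * 0.86709^0.8 = 36.7 cm

36.7


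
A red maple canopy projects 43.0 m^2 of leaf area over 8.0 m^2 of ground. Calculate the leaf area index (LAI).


Formula: LAI = total leaf area / ground area  (dimensionless)
LAI = 43.0 m^2 / 8.0 m^2
LAI = 5.38

5.38


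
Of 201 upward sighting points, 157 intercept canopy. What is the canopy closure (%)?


Formula: Canopy closure = covered points / total points * 100
Closure = 157 / 201 * 100
Closure = 0.7811 * 100 = 78.1%

78.1


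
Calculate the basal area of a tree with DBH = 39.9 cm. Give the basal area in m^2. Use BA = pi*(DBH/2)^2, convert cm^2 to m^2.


Formula: BA = pi * (DBH/2)^2 / 10000  (cm^2 to m^2)
Radius = DBH/2 = 39.9/2 = 19.95 cm
BA = pi * 19.95^2 / 10000
   = 1250.3617 cm^2 / 10000
   = 0.125 m^2

0.125


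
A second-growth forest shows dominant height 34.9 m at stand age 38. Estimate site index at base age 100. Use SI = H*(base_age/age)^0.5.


Formula: SI = H_dom * (base_age / age)^0.5
Age ratio = 100 / 38 = 2.63158
sqrt(age_ratio) = 1.62221
SI = 34.9 * 1.62221 = 56.6 m

56.6


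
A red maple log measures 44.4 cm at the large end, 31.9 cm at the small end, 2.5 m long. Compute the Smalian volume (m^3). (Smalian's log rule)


Smalian: V = (A1 + A2)/2 * L,  A = pi*(D/200)^2
A1 = pi*(44.4/200)^2 = 0.15483 m^2
A2 = pi*(31.9/200)^2 = 0.079923 m^2
V = (0.15483+0.079923)/2*2.5 = 0.2934 m^3

0.2934


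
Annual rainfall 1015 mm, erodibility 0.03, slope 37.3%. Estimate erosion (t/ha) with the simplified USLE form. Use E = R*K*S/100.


Formula: E = R * K * S / 100  (simplified USLE)
R * K = 1015 * 0.03 = 30.45
E = 30.45 * 37.3 / 100 = 11.36 t/ha

11.36


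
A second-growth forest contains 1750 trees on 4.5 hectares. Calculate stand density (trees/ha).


Formula: Stand Density = N_trees / Area_ha
Density = 1750 trees / 4.5 ha
Density = 389 trees/ha

389


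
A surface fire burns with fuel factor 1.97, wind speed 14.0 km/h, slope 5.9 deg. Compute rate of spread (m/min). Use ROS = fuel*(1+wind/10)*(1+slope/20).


Formula: ROS = fuel * (1 + wind/10) * (1 + slope/20)
Wind factor = 1 + 14.0/10 = 2.4
Slope factor = 1 + 5.9/20 = 1.295
ROS = 1.97 * 2.4 * 1.295 = 6.12 m/min

6.12


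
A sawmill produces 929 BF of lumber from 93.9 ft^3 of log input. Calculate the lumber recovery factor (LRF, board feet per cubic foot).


Formula: LRF = Lumber Output (BF) / Log Input (ft^3)
LRF = 929 BF / 93.9 ft^3
LRF = 9.89 BF/ft^3

9.89


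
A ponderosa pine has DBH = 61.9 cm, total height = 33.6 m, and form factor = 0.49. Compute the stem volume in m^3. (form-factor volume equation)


Formula: V = pi * (DBH/200)^2 * H * ff
Radius = DBH/200 = 61.9/200 = 0.3095 m
Radius^2 = 0.3095^2 = 0.09579025 m^2
V = pi * 0.09579025 * 33.6 * 0.49
V = 4.955 m^3

4.955


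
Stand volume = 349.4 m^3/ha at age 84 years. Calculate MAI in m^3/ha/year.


Formula: MAI = Total Volume / Stand Age
MAI = 349.4 m^3/ha / 84 years
MAI = 4.16 m^3/ha/year

4.16


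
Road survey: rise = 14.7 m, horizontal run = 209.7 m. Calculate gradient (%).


Formula: Gradient = rise / run * 100
Gradient = 14.7 / 209.7 * 100 = 7.0%

7.0


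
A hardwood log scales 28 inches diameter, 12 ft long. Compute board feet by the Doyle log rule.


Doyle: BF = (D - 4)^2 * L / 16
Adjusted diameter = 28 - 4 = 24 in
(D-4)^2 = 24^2 = 576
BF = 576 * 12 / 16 = 432 BF

432


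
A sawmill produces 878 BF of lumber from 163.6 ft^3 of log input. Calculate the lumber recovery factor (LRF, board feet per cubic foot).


Formula: LRF = Lumber Output (BF) / Log Input (ft^3)
LRF = 878 BF / 163.6 ft^3
LRF = 5.37 BF/ft^3

5.37


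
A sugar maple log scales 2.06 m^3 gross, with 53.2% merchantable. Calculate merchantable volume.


Formula: MV = V_total * (merchantable_pct / 100)
Merchantable fraction = 53.2% / 100 = 0.532
MV = 2.06 m^3 * 0.532 = 1.096 m^3

1.096


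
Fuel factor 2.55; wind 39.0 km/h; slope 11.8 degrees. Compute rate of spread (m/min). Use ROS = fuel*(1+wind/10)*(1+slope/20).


Formula: ROS = fuel * (1 + wind/10) * (1 + slope/20)
Wind factor = 1 + 39.0/10 = 4.9
Slope factor = 1 + 11.8/20 = 1.59
ROS = 2.55 * 4.9 * 1.59 = 19.87 m/min

19.87


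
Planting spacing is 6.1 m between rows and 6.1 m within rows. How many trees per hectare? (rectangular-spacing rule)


Formula: TPH = 10000 m^2/ha / (spacing_x * spacing_y)
Area per tree = 6.1 m * 6.1 m = 37.21 m^2
TPH = 10000 / 37.21 = 269 trees/ha

269


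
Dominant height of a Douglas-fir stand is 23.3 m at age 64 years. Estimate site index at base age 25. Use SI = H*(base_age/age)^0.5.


Formula: SI = H_dom * (base_age / age)^0.5
Age ratio = 25 / 64 = 0.39062
sqrt(age_ratio) = 0.625
SI = 23.3 * 0.625 = 14.6 m

14.6


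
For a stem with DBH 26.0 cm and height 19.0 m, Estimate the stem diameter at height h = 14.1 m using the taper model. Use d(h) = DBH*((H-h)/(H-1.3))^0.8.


Taper: d(h) = DBH * ((H - h) / (H - 1.3))^0.8
Numerator = H - h = 19.0 - 14.1 = 4.9 m
Denominator = H - 1.3 = 19.0 - 1.3 = 17.7 m
Ratio = 4.9 / 17.7 = 0.27684
d = 26.0 * 0.27684^0.8 = 9.3 cm

9.3


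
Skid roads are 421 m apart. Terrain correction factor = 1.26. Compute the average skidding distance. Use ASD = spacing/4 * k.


Formula: ASD = (spacing / 4) * correction
Uncorrected distance = spacing / 4 = 421 / 4 = 105.25 m
ASD = 105.25 * 1.26 = 133 m

133


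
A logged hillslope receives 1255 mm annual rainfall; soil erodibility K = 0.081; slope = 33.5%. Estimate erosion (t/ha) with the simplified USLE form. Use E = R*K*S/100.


Formula: E = R * K * S / 100  (simplified USLE)
R * K = 1255 * 0.081 = 101.655
E = 101.655 * 33.5 / 100 = 34.05 t/ha

34.05


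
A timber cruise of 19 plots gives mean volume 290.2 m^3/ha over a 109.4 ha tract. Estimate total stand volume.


Formula: Total Volume = Mean Volume per ha * Total Area
Total Volume = 290.2 m^3/ha * 109.4 ha
Total Volume = 31748 m^3

31748


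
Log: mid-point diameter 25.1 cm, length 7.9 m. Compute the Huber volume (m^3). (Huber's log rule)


Huber: V = Am * L,  Am = pi*(Dm/200)^2
Am = pi*(25.1/200)^2 = 0.049481 m^2
V = 0.049481*7.9 = 0.3909 m^3

0.3909


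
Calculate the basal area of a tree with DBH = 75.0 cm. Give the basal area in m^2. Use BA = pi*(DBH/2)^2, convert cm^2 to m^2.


Formula: BA = pi * (DBH/2)^2 / 10000  (cm^2 to m^2)
Radius = DBH/2 = 75.0/2 = 37.5 cm
BA = pi * 37.5^2 / 10000
   = 4417.8647 cm^2 / 10000
   = 0.4418 m^2

0.4418


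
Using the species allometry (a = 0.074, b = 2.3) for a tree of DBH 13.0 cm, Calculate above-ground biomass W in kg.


Formula: W = a * DBH^b  (allometric power law)
DBH^b = 13.0^2.3 = 364.8125
W = 0.074 * 364.8125 = 27.0 kg

27.0


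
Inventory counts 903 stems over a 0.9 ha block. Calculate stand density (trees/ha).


Formula: Stand Density = N_trees / Area_ha
Density = 903 trees / 0.9 ha
Density = 1003 trees/ha

1003


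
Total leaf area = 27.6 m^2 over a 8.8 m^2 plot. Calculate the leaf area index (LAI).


Formula: LAI = total leaf area / ground area  (dimensionless)
LAI = 27.6 m^2 / 8.8 m^2
LAI = 3.14

3.14


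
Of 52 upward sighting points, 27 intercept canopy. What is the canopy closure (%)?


Formula: Canopy closure = covered points / total points * 100
Closure = 27 / 52 * 100
Closure = 0.5192 * 100 = 51.9%

51.9


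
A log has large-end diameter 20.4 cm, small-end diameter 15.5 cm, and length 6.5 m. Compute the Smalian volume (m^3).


Smalian: V = (A1 + A2)/2 * L,  A = pi*(D/200)^2
A1 = pi*(20.4/200)^2 = 0.032685 m^2
A2 = pi*(15.5/200)^2 = 0.018869 m^2
V = (0.032685+0.018869)/2*6.5 = 0.1676 m^3

0.1676


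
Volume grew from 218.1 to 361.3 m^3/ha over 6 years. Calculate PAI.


Formula: PAI = (V_T2 - V_T1) / (T2 - T1)
Volume increment = 361.3 - 218.1 = 143.2 m^3/ha
PAI = 143.2 / 6 = 23.87 m^3/ha/year

23.87


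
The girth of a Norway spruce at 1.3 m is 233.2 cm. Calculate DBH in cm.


Formula: DBH = C / pi
DBH = 233.2 / pi
pi = 3.14159...
DBH = 74.2 cm

74.2


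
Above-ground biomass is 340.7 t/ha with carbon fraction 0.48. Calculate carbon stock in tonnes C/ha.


Formula: Carbon Stock = Biomass * Carbon Fraction
C = 340.7 t/ha * 0.48
C = 163.5 t C/ha

163.5


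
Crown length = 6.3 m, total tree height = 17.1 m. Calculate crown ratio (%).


Formula: Crown Ratio = (Crown Length / Total Height) * 100
CR = (6.3 m / 17.1 m) * 100
CR = 0.3684 * 100 = 36.8%

36.8


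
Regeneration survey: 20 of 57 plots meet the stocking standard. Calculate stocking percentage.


Formula: Stocking % = stocked plots / total plots * 100
Stocking = 20 / 57 * 100
Stocking = 0.3509 * 100 = 35.1%

35.1


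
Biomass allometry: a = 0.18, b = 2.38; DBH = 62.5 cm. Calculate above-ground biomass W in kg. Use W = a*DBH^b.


Formula: W = a * DBH^b  (allometric power law)
DBH^b = 62.5^2.38 = 18801.5841
W = 0.18 * 18801.5841 = 3384.3 kg

3384.3


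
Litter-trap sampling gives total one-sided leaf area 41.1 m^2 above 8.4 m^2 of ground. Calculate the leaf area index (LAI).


Formula: LAI = total leaf area / ground area  (dimensionless)
LAI = 41.1 m^2 / 8.4 m^2
LAI = 4.89

4.89


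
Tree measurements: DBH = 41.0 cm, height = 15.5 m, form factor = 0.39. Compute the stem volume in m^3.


Formula: V = pi * (DBH/200)^2 * H * ff
Radius = DBH/200 = 41.0/200 = 0.205 m
Radius^2 = 0.205^2 = 0.042025 m^2
V = pi * 0.042025 * 15.5 * 0.39
V = 0.798 m^3

0.798


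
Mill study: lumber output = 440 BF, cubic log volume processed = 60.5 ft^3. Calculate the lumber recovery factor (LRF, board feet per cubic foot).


Formula: LRF = Lumber Output (BF) / Log Input (ft^3)
LRF = 440 BF / 60.5 ft^3
LRF = 7.27 BF/ft^3

7.27


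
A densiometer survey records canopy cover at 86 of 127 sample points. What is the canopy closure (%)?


Formula: Canopy closure = covered points / total points * 100
Closure = 86 / 127 * 100
Closure = 0.6772 * 100 = 67.7%

67.7


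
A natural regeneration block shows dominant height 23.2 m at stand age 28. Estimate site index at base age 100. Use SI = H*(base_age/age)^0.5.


Formula: SI = H_dom * (base_age / age)^0.5
Age ratio = 100 / 28 = 3.57143
sqrt(age_ratio) = 1.88982
SI = 23.2 * 1.88982 = 43.8 m

43.8


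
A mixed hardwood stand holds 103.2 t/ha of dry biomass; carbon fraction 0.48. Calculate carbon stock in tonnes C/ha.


Formula: Carbon Stock = Biomass * Carbon Fraction
C = 103.2 t/ha * 0.48
C = 49.5 t C/ha

49.5


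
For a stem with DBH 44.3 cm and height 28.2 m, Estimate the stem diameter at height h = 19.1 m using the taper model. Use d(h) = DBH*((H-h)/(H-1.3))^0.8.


Taper: d(h) = DBH * ((H - h) / (H - 1.3))^0.8
Numerator = H - h = 28.2 - 19.1 = 9.1 m
Denominator = H - 1.3 = 28.2 - 1.3 = 26.9 m
Ratio = 9.1 / 26.9 = 0.33829
d = 44.3 * 0.33829^0.8 = 18.6 cm

18.6


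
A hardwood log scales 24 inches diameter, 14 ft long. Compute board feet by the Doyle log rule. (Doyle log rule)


Doyle: BF = (D - 4)^2 * L / 16
Adjusted diameter = 24 - 4 = 20 in
(D-4)^2 = 20^2 = 400
BF = 400 * 14 / 16 = 350 BF

350


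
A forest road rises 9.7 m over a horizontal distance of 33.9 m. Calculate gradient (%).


Formula: Gradient = rise / run * 100
Gradient = 9.7 / 33.9 * 100 = 28.6%

28.6


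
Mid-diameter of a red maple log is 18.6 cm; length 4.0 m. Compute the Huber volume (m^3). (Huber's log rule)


Huber: V = Am * L,  Am = pi*(Dm/200)^2
Am = pi*(18.6/200)^2 = 0.027172 m^2
V = 0.027172*4.0 = 0.1087 m^3

0.1087


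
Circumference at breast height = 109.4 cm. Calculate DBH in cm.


Formula: DBH = C / pi
DBH = 109.4 / pi
pi = 3.14159...
DBH = 34.8 cm

34.8


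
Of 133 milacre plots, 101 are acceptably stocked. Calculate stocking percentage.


Formula: Stocking % = stocked plots / total plots * 100
Stocking = 101 / 133 * 100
Stocking = 0.7594 * 100 = 75.9%

75.9


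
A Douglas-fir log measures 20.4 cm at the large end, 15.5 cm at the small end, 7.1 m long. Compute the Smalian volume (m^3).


Smalian: V = (A1 + A2)/2 * L,  A = pi*(D/200)^2
A1 = pi*(20.4/200)^2 = 0.032685 m^2
A2 = pi*(15.5/200)^2 = 0.018869 m^2
V = (0.032685+0.018869)/2*7.1 = 0.183 m^3

0.183


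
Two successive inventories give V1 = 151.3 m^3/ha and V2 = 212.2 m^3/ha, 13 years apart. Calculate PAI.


Formula: PAI = (V_T2 - V_T1) / (T2 - T1)
Volume increment = 212.2 - 151.3 = 60.9 m^3/ha
PAI = 60.9 / 13 = 4.68 m^3/ha/year

4.68


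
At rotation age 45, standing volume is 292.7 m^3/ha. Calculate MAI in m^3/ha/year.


Formula: MAI = Total Volume / Stand Age
MAI = 292.7 m^3/ha / 45 years
MAI = 6.5 m^3/ha/year

6.5


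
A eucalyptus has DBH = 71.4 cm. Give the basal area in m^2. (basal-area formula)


Formula: BA = pi * (DBH/2)^2 / 10000  (cm^2 to m^2)
Radius = DBH/2 = 71.4/2 = 35.7 cm
BA = pi * 35.7^2 / 10000
   = 4003.9284 cm^2 / 10000
   = 0.4004 m^2

0.4004


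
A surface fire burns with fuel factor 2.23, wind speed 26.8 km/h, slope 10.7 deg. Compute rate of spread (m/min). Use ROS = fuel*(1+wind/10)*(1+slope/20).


Formula: ROS = fuel * (1 + wind/10) * (1 + slope/20)
Wind factor = 1 + 26.8/10 = 3.68
Slope factor = 1 + 10.7/20 = 1.535
ROS = 2.23 * 3.68 * 1.535 = 12.6 m/min

12.6


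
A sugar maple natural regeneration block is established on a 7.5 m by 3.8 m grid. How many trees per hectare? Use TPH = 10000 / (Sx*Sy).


Formula: TPH = 10000 m^2/ha / (spacing_x * spacing_y)
Area per tree = 7.5 m * 3.8 m = 28.5 m^2
TPH = 10000 / 28.5 = 351 trees/ha

351


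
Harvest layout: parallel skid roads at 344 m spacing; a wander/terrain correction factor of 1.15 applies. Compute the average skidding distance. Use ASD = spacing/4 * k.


Formula: ASD = (spacing / 4) * correction
Uncorrected distance = spacing / 4 = 344 / 4 = 86 m
ASD = 86 * 1.15 = 99 m

99


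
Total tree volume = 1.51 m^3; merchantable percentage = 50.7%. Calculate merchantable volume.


Formula: MV = V_total * (merchantable_pct / 100)
Merchantable fraction = 50.7% / 100 = 0.507
MV = 1.51 m^3 * 0.507 = 0.766 m^3

0.766


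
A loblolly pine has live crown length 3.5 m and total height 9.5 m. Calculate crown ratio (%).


Formula: Crown Ratio = (Crown Length / Total Height) * 100
CR = (3.5 m / 9.5 m) * 100
CR = 0.3684 * 100 = 36.8%

36.8


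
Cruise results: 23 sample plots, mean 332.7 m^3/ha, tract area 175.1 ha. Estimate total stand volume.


Formula: Total Volume = Mean Volume per ha * Total Area
Total Volume = 332.7 m^3/ha * 175.1 ha
Total Volume = 58256 m^3

58256


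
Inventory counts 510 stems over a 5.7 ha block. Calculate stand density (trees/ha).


Formula: Stand Density = N_trees / Area_ha
Density = 510 trees / 5.7 ha
Density = 89 trees/ha

89


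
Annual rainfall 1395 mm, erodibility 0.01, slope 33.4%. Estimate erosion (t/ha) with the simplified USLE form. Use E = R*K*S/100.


Formula: E = R * K * S / 100  (simplified USLE)
R * K = 1395 * 0.01 = 13.95
E = 13.95 * 33.4 / 100 = 4.66 t/ha

4.66


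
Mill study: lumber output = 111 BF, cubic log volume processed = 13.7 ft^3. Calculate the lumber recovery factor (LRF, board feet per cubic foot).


Formula: LRF = Lumber Output (BF) / Log Input (ft^3)
LRF = 111 BF / 13.7 ft^3
LRF = 8.1 BF/ft^3

8.1


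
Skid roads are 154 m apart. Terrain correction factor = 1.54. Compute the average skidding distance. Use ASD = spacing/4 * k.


Formula: ASD = (spacing / 4) * correction
Uncorrected distance = spacing / 4 = 154 / 4 = 38.5 m
ASD = 38.5 * 1.54 = 59 m

59


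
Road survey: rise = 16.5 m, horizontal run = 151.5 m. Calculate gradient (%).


Formula: Gradient = rise / run * 100
Gradient = 16.5 / 151.5 * 100 = 10.9%

10.9


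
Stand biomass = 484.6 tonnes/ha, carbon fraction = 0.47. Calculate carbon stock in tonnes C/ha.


Formula: Carbon Stock = Biomass * Carbon Fraction
C = 484.6 t/ha * 0.47
C = 227.8 t C/ha

227.8


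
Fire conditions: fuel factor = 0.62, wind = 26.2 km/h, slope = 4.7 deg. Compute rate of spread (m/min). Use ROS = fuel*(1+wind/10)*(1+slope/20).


Formula: ROS = fuel * (1 + wind/10) * (1 + slope/20)
Wind factor = 1 + 26.2/10 = 3.62
Slope factor = 1 + 4.7/20 = 1.235
ROS = 0.62 * 3.62 * 1.235 = 2.77 m/min

2.77


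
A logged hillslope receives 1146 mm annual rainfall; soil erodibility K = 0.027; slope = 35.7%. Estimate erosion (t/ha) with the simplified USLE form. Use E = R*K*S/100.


Formula: E = R * K * S / 100  (simplified USLE)
R * K = 1146 * 0.027 = 30.942
E = 30.942 * 35.7 / 100 = 11.05 t/ha

11.05


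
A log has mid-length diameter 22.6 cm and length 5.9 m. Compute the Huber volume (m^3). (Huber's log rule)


Huber: V = Am * L,  Am = pi*(Dm/200)^2
Am = pi*(22.6/200)^2 = 0.040115 m^2
V = 0.040115*5.9 = 0.2367 m^3

0.2367


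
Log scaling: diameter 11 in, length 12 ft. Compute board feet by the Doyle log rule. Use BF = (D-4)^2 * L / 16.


Doyle: BF = (D - 4)^2 * L / 16
Adjusted diameter = 11 - 4 = 7 in
(D-4)^2 = 7^2 = 49
BF = 49 * 12 / 16 = 37 BF

37


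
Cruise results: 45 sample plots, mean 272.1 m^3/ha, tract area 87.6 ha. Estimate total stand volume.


Formula: Total Volume = Mean Volume per ha * Total Area
Total Volume = 272.1 m^3/ha * 87.6 ha
Total Volume = 23836 m^3

23836


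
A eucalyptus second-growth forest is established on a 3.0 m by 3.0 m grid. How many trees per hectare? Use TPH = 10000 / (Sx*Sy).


Formula: TPH = 10000 m^2/ha / (spacing_x * spacing_y)
Area per tree = 3.0 m * 3.0 m = 9.0 m^2
TPH = 10000 / 9.0 = 1111 trees/ha

1111


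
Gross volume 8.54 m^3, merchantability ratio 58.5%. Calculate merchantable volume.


Formula: MV = V_total * (merchantable_pct / 100)
Merchantable fraction = 58.5% / 100 = 0.585
MV = 8.54 m^3 * 0.585 = 4.996 m^3

4.996


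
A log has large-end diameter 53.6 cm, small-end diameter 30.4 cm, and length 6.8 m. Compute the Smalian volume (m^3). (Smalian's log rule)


Smalian: V = (A1 + A2)/2 * L,  A = pi*(D/200)^2
A1 = pi*(53.6/200)^2 = 0.225642 m^2
A2 = pi*(30.4/200)^2 = 0.072583 m^2
V = (0.225642+0.072583)/2*6.8 = 1.014 m^3

1.014


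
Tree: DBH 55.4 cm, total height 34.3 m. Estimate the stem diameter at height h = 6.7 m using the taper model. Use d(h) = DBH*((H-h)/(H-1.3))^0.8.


Taper: d(h) = DBH * ((H - h) / (H - 1.3))^0.8
Numerator = H - h = 34.3 - 6.7 = 27.6 m
Denominator = H - 1.3 = 34.3 - 1.3 = 33.0 m
Ratio = 27.6 / 33.0 = 0.83636
d = 55.4 * 0.83636^0.8 = 48.0 cm

48.0


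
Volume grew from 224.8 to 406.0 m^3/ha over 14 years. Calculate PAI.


Formula: PAI = (V_T2 - V_T1) / (T2 - T1)
Volume increment = 406.0 - 224.8 = 181.2 m^3/ha
PAI = 181.2 / 14 = 12.94 m^3/ha/year

12.94


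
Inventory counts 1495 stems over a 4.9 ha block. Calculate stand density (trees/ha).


Formula: Stand Density = N_trees / Area_ha
Density = 1495 trees / 4.9 ha
Density = 305 trees/ha

305


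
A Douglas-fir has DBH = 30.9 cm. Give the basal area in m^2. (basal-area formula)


Formula: BA = pi * (DBH/2)^2 / 10000  (cm^2 to m^2)
Radius = DBH/2 = 30.9/2 = 15.45 cm
BA = pi * 15.45^2 / 10000
   = 749.906 cm^2 / 10000
   = 0.075 m^2

0.075


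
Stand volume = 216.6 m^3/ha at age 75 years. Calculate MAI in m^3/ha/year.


Formula: MAI = Total Volume / Stand Age
MAI = 216.6 m^3/ha / 75 years
MAI = 2.89 m^3/ha/year

2.89


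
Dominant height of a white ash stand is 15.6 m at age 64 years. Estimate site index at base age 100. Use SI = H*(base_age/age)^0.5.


Formula: SI = H_dom * (base_age / age)^0.5
Age ratio = 100 / 64 = 1.5625
sqrt(age_ratio) = 1.25
SI = 15.6 * 1.25 = 19.5 m

19.5


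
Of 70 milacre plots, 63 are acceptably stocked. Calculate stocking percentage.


Formula: Stocking % = stocked plots / total plots * 100
Stocking = 63 / 70 * 100
Stocking = 0.9 * 100 = 90.0%

90.0


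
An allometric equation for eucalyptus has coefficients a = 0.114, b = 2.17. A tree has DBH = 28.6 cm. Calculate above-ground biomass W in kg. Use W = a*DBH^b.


Formula: W = a * DBH^b  (allometric power law)
DBH^b = 28.6^2.17 = 1446.4862
W = 0.114 * 1446.4862 = 164.9 kg

164.9


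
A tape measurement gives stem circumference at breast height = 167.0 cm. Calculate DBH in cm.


Formula: DBH = C / pi
DBH = 167.0 / pi
pi = 3.14159...
DBH = 53.2 cm

53.2


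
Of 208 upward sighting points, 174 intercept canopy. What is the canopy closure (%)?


Formula: Canopy closure = covered points / total points * 100
Closure = 174 / 208 * 100
Closure = 0.8365 * 100 = 83.7%

83.7


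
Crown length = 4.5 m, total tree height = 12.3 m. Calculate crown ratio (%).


Formula: Crown Ratio = (Crown Length / Total Height) * 100
CR = (4.5 m / 12.3 m) * 100
CR = 0.3659 * 100 = 36.6%

36.6


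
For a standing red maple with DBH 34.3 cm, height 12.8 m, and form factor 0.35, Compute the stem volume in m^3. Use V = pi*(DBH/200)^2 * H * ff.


Formula: V = pi * (DBH/200)^2 * H * ff
Radius = DBH/200 = 34.3/200 = 0.1715 m
Radius^2 = 0.1715^2 = 0.02941225 m^2
V = pi * 0.02941225 * 12.8 * 0.35
V = 0.414 m^3

0.414


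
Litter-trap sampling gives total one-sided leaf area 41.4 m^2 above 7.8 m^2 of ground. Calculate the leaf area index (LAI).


Formula: LAI = total leaf area / ground area  (dimensionless)
LAI = 41.4 m^2 / 7.8 m^2
LAI = 5.31

5.31


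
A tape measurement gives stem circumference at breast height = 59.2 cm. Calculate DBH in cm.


Formula: DBH = C / pi
DBH = 59.2 / pi
pi = 3.14159...
DBH = 18.8 cm

18.8


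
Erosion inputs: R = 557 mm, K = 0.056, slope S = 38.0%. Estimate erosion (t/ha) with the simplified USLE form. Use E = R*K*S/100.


Formula: E = R * K * S / 100  (simplified USLE)
R * K = 557 * 0.056 = 31.192
E = 31.192 * 38.0 / 100 = 11.85 t/ha

11.85


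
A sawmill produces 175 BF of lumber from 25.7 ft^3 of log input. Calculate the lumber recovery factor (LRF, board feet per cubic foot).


Formula: LRF = Lumber Output (BF) / Log Input (ft^3)
LRF = 175 BF / 25.7 ft^3
LRF = 6.81 BF/ft^3

6.81


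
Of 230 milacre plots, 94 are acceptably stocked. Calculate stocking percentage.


Formula: Stocking % = stocked plots / total plots * 100
Stocking = 94 / 230 * 100
Stocking = 0.4087 * 100 = 40.9%

40.9


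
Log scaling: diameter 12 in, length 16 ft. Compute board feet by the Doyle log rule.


Doyle: BF = (D - 4)^2 * L / 16
Adjusted diameter = 12 - 4 = 8 in
(D-4)^2 = 8^2 = 64
BF = 64 * 16 / 16 = 64 BF

64


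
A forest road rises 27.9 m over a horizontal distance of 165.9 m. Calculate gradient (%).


Formula: Gradient = rise / run * 100
Gradient = 27.9 / 165.9 * 100 = 16.8%

16.8


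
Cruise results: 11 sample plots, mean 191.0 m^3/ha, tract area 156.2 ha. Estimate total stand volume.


Formula: Total Volume = Mean Volume per ha * Total Area
Total Volume = 191.0 m^3/ha * 156.2 ha
Total Volume = 29834 m^3

29834


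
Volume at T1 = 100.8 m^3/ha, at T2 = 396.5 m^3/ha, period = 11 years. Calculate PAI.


Formula: PAI = (V_T2 - V_T1) / (T2 - T1)
Volume increment = 396.5 - 100.8 = 295.7 m^3/ha
PAI = 295.7 / 11 = 26.88 m^3/ha/year

26.88


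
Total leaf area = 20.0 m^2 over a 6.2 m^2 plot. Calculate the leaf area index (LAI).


Formula: LAI = total leaf area / ground area  (dimensionless)
LAI = 20.0 m^2 / 6.2 m^2
LAI = 3.23

3.23


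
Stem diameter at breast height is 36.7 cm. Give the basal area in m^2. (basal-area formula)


Formula: BA = pi * (DBH/2)^2 / 10000  (cm^2 to m^2)
Radius = DBH/2 = 36.7/2 = 18.35 cm
BA = pi * 18.35^2 / 10000
   = 1057.8449 cm^2 / 10000
   = 0.1058 m^2

0.1058


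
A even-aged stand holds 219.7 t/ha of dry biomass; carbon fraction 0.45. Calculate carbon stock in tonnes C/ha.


Formula: Carbon Stock = Biomass * Carbon Fraction
C = 219.7 t/ha * 0.45
C = 98.9 t C/ha

98.9
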